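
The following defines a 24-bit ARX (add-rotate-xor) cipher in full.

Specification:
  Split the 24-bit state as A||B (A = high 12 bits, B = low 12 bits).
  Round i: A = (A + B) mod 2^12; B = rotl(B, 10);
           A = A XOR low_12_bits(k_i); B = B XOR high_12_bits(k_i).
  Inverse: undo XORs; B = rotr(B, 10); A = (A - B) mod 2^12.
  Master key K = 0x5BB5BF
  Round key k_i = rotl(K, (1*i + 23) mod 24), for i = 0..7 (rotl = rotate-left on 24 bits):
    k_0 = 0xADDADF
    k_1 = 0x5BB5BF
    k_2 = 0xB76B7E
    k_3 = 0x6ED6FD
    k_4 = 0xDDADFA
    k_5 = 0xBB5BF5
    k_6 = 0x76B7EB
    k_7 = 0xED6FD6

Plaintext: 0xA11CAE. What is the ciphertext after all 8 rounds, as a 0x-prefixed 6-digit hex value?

s_0 = plaintext = 0xA11CAE
s_1 = Round(s_0, k_0) = 0xC601F6
s_2 = Round(s_1, k_1) = 0xBE9DC6
s_3 = Round(s_2, k_2) = 0x2D1007
s_4 = Round(s_3, k_3) = 0x425AEC
s_5 = Round(s_4, k_4) = 0x2EBF61
s_6 = Round(s_5, k_5) = 0x9B9C6D
s_7 = Round(s_6, k_6) = 0x1CD070
s_8 = Round(s_7, k_7) = 0xDEBECA

0xDEBECA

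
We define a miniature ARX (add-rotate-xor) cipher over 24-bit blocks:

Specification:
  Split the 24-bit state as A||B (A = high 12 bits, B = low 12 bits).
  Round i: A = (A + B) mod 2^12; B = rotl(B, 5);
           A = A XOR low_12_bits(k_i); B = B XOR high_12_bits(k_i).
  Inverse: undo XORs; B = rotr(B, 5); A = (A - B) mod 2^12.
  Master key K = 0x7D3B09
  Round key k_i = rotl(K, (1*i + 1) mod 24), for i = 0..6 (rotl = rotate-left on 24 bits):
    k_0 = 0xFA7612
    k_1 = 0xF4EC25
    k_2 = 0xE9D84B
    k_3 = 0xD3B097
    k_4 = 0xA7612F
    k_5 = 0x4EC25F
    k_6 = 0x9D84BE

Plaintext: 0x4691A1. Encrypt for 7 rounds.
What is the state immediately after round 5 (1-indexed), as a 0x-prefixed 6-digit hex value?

0xE73464

s_0 = plaintext = 0x4691A1
s_1 = Round(s_0, k_0) = 0x018B84
s_2 = Round(s_1, k_1) = 0x7B9FD9
s_3 = Round(s_2, k_2) = 0xFD95A2
s_4 = Round(s_3, k_3) = 0x5EC970
s_5 = Round(s_4, k_4) = 0xE73464
s_6 = Round(s_5, k_5) = 0x088864
s_7 = Round(s_6, k_6) = 0xC52548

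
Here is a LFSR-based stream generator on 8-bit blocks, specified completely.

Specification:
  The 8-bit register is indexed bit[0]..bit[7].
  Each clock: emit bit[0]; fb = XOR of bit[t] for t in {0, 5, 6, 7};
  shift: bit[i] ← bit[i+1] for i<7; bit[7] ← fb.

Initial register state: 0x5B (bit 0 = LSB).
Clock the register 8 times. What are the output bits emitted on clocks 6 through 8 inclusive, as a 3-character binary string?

010

reg_0 = 0x5B
clock 1: out=1, reg = 0x2D
clock 2: out=1, reg = 0x16
clock 3: out=0, reg = 0x0B
clock 4: out=1, reg = 0x85
clock 5: out=1, reg = 0x42
clock 6: out=0, reg = 0xA1
clock 7: out=1, reg = 0xD0
clock 8: out=0, reg = 0x68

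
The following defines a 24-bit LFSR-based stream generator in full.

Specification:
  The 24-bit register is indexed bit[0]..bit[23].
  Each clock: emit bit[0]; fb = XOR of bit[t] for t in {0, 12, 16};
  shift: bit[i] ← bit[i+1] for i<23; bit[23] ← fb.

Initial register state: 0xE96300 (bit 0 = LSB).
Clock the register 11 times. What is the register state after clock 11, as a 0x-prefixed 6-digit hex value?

reg_0 = 0xE96300
clock 1: out=0, reg = 0xF4B180
clock 2: out=0, reg = 0xFA58C0
clock 3: out=0, reg = 0xFD2C60
clock 4: out=0, reg = 0xFE9630
clock 5: out=0, reg = 0xFF4B18
clock 6: out=0, reg = 0xFFA58C
clock 7: out=0, reg = 0xFFD2C6
clock 8: out=0, reg = 0x7FE963
clock 9: out=1, reg = 0x3FF4B1
clock 10: out=1, reg = 0x9FFA58
clock 11: out=0, reg = 0x4FFD2C

0x4FFD2C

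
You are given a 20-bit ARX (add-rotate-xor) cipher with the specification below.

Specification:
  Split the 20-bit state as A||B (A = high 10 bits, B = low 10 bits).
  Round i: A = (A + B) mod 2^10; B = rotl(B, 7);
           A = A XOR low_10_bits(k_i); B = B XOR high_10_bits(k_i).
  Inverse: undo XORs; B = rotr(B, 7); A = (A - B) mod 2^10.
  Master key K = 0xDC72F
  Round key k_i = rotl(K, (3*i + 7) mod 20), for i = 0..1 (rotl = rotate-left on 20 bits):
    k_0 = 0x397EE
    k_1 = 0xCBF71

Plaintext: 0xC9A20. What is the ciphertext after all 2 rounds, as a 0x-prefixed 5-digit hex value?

0x0E3BB

s_0 = plaintext = 0xC9A20
s_1 = Round(s_0, k_0) = 0xAA0A1
s_2 = Round(s_1, k_1) = 0x0E3BB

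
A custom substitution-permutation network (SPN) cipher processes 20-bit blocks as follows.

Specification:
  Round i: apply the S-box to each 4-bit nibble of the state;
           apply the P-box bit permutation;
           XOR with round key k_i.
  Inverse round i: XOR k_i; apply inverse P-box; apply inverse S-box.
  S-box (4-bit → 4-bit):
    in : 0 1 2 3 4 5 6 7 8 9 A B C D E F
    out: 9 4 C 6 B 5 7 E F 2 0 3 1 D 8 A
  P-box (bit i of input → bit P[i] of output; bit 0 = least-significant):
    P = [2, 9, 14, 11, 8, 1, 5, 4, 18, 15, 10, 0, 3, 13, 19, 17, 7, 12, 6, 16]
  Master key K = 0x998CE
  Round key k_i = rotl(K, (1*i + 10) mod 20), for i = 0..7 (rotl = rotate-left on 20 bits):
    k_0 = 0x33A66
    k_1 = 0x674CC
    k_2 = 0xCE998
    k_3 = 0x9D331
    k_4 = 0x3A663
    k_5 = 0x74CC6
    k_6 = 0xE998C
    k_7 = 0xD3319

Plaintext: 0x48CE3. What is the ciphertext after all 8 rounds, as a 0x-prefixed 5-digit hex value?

0x70BED

s_0 = plaintext = 0x48CE3
s_1 = Round(s_0, k_0) = 0xC48FE
s_2 = Round(s_1, k_1) = 0x0D857
s_3 = Round(s_2, k_2) = 0x32631
s_4 = Round(s_3, k_3) = 0x70753
s_5 = Round(s_4, k_4) = 0x0710A
s_6 = Round(s_5, k_5) = 0xC6956
s_7 = Round(s_6, k_6) = 0x67A20
s_8 = Round(s_7, k_7) = 0x70BED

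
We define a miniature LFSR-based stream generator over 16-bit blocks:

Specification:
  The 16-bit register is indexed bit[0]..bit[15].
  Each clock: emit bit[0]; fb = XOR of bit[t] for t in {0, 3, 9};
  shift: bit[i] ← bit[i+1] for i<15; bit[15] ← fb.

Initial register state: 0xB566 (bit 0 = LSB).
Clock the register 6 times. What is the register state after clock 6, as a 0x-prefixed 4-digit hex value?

0x42D5

reg_0 = 0xB566
clock 1: out=0, reg = 0x5AB3
clock 2: out=1, reg = 0x2D59
clock 3: out=1, reg = 0x16AC
clock 4: out=0, reg = 0x0B56
clock 5: out=0, reg = 0x85AB
clock 6: out=1, reg = 0x42D5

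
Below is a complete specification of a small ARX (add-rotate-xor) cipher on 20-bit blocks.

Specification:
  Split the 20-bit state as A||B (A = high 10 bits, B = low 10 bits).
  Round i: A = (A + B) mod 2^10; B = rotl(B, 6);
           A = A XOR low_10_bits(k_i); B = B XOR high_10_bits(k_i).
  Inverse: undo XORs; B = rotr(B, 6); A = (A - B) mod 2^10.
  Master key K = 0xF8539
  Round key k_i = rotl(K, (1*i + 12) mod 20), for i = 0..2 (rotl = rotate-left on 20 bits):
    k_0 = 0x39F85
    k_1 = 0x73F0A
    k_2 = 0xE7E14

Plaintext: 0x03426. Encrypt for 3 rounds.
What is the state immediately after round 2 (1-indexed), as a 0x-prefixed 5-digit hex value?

s_0 = plaintext = 0x03426
s_1 = Round(s_0, k_0) = 0xED965
s_2 = Round(s_1, k_1) = 0x84499
s_3 = Round(s_2, k_2) = 0x2F9D6

0x84499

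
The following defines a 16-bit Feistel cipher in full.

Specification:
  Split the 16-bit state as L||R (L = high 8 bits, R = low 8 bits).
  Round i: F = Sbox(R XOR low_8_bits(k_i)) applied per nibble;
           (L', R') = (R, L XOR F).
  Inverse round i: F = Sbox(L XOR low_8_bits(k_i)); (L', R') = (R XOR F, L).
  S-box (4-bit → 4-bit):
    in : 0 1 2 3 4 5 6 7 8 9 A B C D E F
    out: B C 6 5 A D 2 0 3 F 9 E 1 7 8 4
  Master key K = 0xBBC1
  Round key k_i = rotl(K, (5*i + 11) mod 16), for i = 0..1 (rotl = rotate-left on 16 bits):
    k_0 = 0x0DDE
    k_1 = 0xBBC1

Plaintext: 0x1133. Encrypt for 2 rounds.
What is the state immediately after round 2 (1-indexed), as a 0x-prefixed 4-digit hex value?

0x96E3

s_0 = plaintext = 0x1133
s_1 = Round(s_0, k_0) = 0x3396
s_2 = Round(s_1, k_1) = 0x96E3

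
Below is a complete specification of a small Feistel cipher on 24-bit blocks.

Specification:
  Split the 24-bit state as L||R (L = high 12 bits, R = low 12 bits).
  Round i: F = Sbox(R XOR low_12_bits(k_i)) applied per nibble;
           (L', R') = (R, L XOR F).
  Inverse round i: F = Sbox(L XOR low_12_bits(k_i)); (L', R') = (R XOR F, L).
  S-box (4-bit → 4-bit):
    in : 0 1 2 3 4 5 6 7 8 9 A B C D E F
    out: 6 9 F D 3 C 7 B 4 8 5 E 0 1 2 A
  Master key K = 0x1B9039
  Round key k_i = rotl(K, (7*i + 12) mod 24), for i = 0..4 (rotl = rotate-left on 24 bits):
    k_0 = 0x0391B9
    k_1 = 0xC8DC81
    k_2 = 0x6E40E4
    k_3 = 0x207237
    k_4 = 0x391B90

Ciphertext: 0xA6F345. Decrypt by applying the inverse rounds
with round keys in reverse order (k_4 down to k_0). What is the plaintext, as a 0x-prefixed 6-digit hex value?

0x84CD58

s_0 = ciphertext = 0xA6F345
s_1 = InvRound(s_0, k_4) = 0xAEFA6F
s_2 = InvRound(s_1, k_3) = 0xE7BAEF
s_3 = InvRound(s_2, k_2) = 0x865E7B
s_4 = InvRound(s_3, k_1) = 0xD58865
s_5 = InvRound(s_4, k_0) = 0x84CD58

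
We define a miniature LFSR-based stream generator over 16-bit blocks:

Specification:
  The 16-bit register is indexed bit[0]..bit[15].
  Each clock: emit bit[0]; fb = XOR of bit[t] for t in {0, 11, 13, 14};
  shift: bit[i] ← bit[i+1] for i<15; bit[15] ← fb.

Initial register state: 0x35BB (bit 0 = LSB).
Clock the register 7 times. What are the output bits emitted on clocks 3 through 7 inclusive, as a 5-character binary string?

reg_0 = 0x35BB
clock 1: out=1, reg = 0x1ADD
clock 2: out=1, reg = 0x0D6E
clock 3: out=0, reg = 0x86B7
clock 4: out=1, reg = 0xC35B
clock 5: out=1, reg = 0x61AD
clock 6: out=1, reg = 0xB0D6
clock 7: out=0, reg = 0xD86B

01110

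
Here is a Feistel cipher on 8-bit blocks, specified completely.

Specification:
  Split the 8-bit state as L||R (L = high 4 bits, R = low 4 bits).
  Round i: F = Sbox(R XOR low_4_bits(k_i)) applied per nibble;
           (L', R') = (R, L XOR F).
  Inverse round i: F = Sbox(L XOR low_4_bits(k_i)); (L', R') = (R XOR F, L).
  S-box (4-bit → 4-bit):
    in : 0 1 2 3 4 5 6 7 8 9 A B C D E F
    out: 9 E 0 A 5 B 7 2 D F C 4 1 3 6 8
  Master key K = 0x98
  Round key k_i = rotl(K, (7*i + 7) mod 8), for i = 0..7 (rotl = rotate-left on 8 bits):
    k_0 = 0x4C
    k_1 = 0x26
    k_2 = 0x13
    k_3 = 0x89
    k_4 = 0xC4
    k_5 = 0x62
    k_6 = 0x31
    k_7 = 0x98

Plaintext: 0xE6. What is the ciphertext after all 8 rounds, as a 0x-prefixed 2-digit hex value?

0xE0

s_0 = plaintext = 0xE6
s_1 = Round(s_0, k_0) = 0x62
s_2 = Round(s_1, k_1) = 0x23
s_3 = Round(s_2, k_2) = 0x3B
s_4 = Round(s_3, k_3) = 0xB3
s_5 = Round(s_4, k_4) = 0x39
s_6 = Round(s_5, k_5) = 0x97
s_7 = Round(s_6, k_6) = 0x7E
s_8 = Round(s_7, k_7) = 0xE0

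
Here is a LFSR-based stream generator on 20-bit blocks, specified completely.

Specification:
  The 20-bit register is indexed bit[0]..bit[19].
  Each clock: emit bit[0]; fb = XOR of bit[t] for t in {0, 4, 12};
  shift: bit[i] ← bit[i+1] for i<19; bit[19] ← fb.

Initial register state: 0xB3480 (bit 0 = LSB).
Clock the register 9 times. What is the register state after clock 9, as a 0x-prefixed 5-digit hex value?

reg_0 = 0xB3480
clock 1: out=0, reg = 0xD9A40
clock 2: out=0, reg = 0xECD20
clock 3: out=0, reg = 0x76690
clock 4: out=0, reg = 0xBB348
clock 5: out=0, reg = 0xDD9A4
clock 6: out=0, reg = 0xEECD2
clock 7: out=0, reg = 0xF7669
clock 8: out=1, reg = 0x7BB34
clock 9: out=0, reg = 0x3DD9A

0x3DD9A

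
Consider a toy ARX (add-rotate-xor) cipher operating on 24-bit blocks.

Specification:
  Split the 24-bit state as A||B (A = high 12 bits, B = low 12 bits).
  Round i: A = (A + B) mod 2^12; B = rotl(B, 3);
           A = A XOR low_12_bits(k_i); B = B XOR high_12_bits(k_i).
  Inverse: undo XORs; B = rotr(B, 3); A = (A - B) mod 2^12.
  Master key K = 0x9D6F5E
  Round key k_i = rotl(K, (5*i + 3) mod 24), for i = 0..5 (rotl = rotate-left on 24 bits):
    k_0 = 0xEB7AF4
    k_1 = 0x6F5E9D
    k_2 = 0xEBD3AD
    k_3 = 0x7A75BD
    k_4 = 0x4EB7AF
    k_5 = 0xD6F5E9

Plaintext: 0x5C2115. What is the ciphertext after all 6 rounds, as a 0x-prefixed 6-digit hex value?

0xF7EE32

s_0 = plaintext = 0x5C2115
s_1 = Round(s_0, k_0) = 0xC2361F
s_2 = Round(s_1, k_1) = 0xCDF60E
s_3 = Round(s_2, k_2) = 0x140ECE
s_4 = Round(s_3, k_3) = 0x5B31D0
s_5 = Round(s_4, k_4) = 0x02CA6B
s_6 = Round(s_5, k_5) = 0xF7EE32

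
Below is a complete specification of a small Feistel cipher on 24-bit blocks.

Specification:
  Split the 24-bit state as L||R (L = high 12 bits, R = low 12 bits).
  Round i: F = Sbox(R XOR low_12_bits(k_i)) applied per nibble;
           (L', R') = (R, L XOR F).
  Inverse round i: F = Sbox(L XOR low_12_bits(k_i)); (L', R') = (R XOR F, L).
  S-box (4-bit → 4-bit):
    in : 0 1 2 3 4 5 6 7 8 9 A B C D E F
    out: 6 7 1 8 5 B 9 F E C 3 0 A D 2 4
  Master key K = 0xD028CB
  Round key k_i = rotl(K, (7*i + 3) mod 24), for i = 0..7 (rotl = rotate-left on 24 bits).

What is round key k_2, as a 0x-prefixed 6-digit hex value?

0x97A051

K = 0xD028CB
k_0 = rotl(K, (7*0+3) mod 24) = rotl(K, 3) = 0x81465E
k_1 = rotl(K, (7*1+3) mod 24) = rotl(K, 10) = 0xA32F40
k_2 = rotl(K, (7*2+3) mod 24) = rotl(K, 17) = 0x97A051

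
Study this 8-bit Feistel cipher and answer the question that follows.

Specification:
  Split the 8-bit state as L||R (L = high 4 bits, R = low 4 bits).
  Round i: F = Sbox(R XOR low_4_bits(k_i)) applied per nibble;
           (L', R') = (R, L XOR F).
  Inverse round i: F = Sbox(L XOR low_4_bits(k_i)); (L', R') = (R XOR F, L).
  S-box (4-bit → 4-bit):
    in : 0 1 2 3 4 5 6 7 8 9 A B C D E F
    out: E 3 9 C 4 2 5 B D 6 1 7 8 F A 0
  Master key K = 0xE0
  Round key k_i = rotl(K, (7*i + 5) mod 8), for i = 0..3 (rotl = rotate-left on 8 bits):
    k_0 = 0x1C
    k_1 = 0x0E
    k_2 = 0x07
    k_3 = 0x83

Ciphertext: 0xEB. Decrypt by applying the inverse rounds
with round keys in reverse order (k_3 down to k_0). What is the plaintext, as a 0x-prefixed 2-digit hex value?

0xCC

s_0 = ciphertext = 0xEB
s_1 = InvRound(s_0, k_3) = 0x4E
s_2 = InvRound(s_1, k_2) = 0x24
s_3 = InvRound(s_2, k_1) = 0xC2
s_4 = InvRound(s_3, k_0) = 0xCC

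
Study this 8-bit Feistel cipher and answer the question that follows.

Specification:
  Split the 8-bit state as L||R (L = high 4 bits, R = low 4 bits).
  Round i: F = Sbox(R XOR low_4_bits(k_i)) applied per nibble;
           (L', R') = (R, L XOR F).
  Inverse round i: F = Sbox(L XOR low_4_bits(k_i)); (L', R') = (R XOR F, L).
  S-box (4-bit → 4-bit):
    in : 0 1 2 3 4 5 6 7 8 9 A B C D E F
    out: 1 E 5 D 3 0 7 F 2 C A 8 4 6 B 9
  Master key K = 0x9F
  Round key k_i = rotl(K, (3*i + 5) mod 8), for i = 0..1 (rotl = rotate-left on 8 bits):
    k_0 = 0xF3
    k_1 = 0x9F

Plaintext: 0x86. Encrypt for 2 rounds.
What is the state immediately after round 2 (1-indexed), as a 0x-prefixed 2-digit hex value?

s_0 = plaintext = 0x86
s_1 = Round(s_0, k_0) = 0x68
s_2 = Round(s_1, k_1) = 0x89

0x89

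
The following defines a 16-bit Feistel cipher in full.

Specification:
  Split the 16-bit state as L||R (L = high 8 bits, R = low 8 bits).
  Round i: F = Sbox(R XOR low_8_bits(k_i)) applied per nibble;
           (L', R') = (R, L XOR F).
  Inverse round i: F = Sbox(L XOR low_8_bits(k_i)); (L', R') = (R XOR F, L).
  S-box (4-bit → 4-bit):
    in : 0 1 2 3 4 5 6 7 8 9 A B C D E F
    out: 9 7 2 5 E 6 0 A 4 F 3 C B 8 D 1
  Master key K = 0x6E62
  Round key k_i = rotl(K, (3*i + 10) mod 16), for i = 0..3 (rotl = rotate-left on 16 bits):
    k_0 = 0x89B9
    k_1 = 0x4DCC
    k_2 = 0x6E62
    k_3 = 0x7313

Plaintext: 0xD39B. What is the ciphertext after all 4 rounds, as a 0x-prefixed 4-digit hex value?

s_0 = plaintext = 0xD39B
s_1 = Round(s_0, k_0) = 0x9BF1
s_2 = Round(s_1, k_1) = 0xF1C3
s_3 = Round(s_2, k_2) = 0xC3C6
s_4 = Round(s_3, k_3) = 0xC645

0xC645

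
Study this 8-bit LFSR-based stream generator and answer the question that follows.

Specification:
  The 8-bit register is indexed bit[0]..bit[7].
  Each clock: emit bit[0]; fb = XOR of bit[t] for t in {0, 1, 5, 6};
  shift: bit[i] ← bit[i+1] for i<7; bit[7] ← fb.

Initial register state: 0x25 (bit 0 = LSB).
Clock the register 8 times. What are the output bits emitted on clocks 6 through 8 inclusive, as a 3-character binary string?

reg_0 = 0x25
clock 1: out=1, reg = 0x12
clock 2: out=0, reg = 0x89
clock 3: out=1, reg = 0xC4
clock 4: out=0, reg = 0xE2
clock 5: out=0, reg = 0xF1
clock 6: out=1, reg = 0xF8
clock 7: out=0, reg = 0x7C
clock 8: out=0, reg = 0x3E

100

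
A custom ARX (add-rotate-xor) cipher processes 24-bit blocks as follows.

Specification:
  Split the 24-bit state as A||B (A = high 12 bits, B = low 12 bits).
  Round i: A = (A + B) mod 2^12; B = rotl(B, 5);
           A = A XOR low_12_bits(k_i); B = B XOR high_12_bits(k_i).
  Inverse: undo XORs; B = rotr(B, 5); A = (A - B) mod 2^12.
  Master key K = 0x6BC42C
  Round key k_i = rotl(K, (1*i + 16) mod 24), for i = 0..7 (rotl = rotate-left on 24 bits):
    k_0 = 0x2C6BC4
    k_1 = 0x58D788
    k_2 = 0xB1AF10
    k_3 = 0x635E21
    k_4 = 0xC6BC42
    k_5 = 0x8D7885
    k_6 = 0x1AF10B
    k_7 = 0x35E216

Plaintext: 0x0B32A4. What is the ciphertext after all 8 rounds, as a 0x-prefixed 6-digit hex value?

s_0 = plaintext = 0x0B32A4
s_1 = Round(s_0, k_0) = 0x893643
s_2 = Round(s_1, k_1) = 0x95EDE1
s_3 = Round(s_2, k_2) = 0x82F721
s_4 = Round(s_3, k_3) = 0x17121B
s_5 = Round(s_4, k_4) = 0xFCEF0F
s_6 = Round(s_5, k_5) = 0x658929
s_7 = Round(s_6, k_6) = 0xE8A49D
s_8 = Round(s_7, k_7) = 0x1310F7

0x1310F7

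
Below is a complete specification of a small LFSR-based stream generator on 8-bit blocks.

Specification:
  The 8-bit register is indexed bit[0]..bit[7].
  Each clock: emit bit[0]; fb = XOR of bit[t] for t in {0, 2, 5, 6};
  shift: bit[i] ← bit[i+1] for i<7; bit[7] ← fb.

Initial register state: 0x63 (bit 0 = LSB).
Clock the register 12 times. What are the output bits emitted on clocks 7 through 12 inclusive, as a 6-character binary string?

reg_0 = 0x63
clock 1: out=1, reg = 0xB1
clock 2: out=1, reg = 0x58
clock 3: out=0, reg = 0xAC
clock 4: out=0, reg = 0x56
clock 5: out=0, reg = 0x2B
clock 6: out=1, reg = 0x15
clock 7: out=1, reg = 0x0A
clock 8: out=0, reg = 0x05
clock 9: out=1, reg = 0x02
clock 10: out=0, reg = 0x01
clock 11: out=1, reg = 0x80
clock 12: out=0, reg = 0x40

101010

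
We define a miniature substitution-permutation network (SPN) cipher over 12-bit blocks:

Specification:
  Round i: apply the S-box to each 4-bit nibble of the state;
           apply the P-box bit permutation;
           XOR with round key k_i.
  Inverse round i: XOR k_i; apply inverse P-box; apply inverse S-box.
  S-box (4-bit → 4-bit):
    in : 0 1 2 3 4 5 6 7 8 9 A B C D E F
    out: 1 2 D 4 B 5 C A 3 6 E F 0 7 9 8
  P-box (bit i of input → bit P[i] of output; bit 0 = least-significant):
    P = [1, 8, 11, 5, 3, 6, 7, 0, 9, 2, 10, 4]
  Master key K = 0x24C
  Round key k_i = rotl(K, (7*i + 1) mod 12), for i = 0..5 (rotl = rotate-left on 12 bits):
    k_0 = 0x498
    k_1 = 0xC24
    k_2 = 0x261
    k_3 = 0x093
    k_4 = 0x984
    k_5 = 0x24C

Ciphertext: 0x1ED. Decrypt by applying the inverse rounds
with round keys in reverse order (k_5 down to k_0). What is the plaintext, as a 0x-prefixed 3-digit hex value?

0xECC

s_0 = ciphertext = 0x1ED
s_1 = InvRound(s_0, k_5) = 0x067
s_2 = InvRound(s_1, k_4) = 0xCAB
s_3 = InvRound(s_2, k_3) = 0x606
s_4 = InvRound(s_3, k_2) = 0x97E
s_5 = InvRound(s_4, k_1) = 0x688
s_6 = InvRound(s_5, k_0) = 0xECC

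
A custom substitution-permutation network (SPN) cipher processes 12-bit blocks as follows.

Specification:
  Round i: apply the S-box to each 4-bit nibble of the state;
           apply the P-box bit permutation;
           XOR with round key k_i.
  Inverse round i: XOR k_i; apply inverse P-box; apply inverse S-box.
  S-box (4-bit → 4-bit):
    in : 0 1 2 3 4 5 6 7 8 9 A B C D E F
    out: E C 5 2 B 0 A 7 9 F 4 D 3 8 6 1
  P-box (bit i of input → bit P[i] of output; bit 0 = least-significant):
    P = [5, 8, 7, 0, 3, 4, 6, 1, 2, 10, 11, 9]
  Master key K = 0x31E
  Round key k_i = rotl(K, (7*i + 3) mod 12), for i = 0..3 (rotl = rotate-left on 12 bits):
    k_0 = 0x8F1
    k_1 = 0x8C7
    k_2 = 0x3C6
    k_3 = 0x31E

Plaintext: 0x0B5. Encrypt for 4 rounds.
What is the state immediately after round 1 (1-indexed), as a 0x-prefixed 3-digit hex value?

s_0 = plaintext = 0x0B5
s_1 = Round(s_0, k_0) = 0x6BB
s_2 = Round(s_1, k_1) = 0xE2C
s_3 = Round(s_2, k_2) = 0xEAE
s_4 = Round(s_3, k_3) = 0xEDE

0x6BB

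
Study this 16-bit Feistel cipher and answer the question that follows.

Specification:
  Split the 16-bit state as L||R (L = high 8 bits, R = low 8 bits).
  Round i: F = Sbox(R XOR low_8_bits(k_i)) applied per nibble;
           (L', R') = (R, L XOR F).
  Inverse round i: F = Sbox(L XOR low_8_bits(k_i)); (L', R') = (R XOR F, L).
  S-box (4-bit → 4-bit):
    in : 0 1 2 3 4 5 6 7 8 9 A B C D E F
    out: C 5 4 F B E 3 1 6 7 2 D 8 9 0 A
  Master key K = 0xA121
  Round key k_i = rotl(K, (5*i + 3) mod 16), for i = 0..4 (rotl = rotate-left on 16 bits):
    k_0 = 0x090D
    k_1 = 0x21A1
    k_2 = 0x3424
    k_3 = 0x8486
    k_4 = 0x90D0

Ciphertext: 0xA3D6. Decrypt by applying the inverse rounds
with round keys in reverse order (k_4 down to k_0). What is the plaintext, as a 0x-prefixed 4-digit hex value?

s_0 = ciphertext = 0xA3D6
s_1 = InvRound(s_0, k_4) = 0xC9A3
s_2 = InvRound(s_1, k_3) = 0x19C9
s_3 = InvRound(s_2, k_2) = 0x3019
s_4 = InvRound(s_3, k_1) = 0x6C30
s_5 = InvRound(s_4, k_0) = 0x056C

0x056C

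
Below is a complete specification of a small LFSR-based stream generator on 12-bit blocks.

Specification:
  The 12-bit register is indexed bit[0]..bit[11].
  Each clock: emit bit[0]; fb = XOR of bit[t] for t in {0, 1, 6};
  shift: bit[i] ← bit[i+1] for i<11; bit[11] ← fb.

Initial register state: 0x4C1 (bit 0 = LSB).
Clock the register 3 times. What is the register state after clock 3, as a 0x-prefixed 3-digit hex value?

reg_0 = 0x4C1
clock 1: out=1, reg = 0x260
clock 2: out=0, reg = 0x930
clock 3: out=0, reg = 0x498

0x498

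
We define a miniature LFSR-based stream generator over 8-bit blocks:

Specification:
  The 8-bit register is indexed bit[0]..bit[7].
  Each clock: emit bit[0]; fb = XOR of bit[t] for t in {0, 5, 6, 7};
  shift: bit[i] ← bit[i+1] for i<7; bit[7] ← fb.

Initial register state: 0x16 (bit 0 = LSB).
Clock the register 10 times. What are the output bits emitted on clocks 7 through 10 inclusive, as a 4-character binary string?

reg_0 = 0x16
clock 1: out=0, reg = 0x0B
clock 2: out=1, reg = 0x85
clock 3: out=1, reg = 0x42
clock 4: out=0, reg = 0xA1
clock 5: out=1, reg = 0xD0
clock 6: out=0, reg = 0x68
clock 7: out=0, reg = 0x34
clock 8: out=0, reg = 0x9A
clock 9: out=0, reg = 0xCD
clock 10: out=1, reg = 0xE6

0001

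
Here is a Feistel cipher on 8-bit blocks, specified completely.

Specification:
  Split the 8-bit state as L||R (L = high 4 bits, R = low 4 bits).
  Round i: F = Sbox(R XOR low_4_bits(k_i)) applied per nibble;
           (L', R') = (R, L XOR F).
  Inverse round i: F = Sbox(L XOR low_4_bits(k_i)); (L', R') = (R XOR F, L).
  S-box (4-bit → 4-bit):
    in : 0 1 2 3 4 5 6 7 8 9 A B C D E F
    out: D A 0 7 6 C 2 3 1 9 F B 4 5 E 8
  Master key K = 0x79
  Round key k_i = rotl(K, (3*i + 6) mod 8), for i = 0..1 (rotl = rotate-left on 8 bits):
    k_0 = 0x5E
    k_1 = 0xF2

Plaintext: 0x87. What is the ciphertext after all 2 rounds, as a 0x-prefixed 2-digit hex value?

0x10

s_0 = plaintext = 0x87
s_1 = Round(s_0, k_0) = 0x71
s_2 = Round(s_1, k_1) = 0x10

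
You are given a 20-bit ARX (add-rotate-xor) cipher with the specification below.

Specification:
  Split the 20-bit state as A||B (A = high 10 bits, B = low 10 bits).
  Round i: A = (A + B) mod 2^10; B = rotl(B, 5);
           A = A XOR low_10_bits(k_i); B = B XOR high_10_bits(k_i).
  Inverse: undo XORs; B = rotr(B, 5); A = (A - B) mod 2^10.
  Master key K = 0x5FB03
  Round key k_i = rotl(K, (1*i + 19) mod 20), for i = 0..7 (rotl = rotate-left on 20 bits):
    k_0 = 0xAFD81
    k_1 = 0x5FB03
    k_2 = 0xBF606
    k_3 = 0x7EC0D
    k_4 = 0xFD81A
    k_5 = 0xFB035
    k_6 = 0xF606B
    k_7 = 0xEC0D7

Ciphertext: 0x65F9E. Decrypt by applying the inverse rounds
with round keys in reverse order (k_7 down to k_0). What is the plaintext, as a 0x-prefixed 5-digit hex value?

s_0 = ciphertext = 0x65F9E
s_1 = InvRound(s_0, k_7) = 0xDFDC1
s_2 = InvRound(s_1, k_6) = 0xF9330
s_3 = InvRound(s_2, k_5) = 0x12F86
s_4 = InvRound(s_3, k_4) = 0x93A03
s_5 = InvRound(s_4, k_3) = 0xC931F
s_6 = InvRound(s_5, k_2) = 0x34C4F
s_7 = InvRound(s_6, k_1) = 0x69E29
s_8 = InvRound(s_7, k_0) = 0x58AC4

0x58AC4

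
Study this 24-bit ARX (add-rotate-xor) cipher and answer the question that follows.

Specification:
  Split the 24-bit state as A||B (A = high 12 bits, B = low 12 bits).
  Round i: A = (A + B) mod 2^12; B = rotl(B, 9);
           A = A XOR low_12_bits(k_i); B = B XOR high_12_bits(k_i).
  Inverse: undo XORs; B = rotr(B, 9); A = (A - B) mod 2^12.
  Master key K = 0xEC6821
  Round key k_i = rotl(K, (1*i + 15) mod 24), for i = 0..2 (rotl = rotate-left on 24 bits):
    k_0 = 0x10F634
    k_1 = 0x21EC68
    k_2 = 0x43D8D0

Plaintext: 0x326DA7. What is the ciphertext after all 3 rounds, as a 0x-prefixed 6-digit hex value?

s_0 = plaintext = 0x326DA7
s_1 = Round(s_0, k_0) = 0x6F9EBB
s_2 = Round(s_1, k_1) = 0x9DC5C9
s_3 = Round(s_2, k_2) = 0x775684

0x775684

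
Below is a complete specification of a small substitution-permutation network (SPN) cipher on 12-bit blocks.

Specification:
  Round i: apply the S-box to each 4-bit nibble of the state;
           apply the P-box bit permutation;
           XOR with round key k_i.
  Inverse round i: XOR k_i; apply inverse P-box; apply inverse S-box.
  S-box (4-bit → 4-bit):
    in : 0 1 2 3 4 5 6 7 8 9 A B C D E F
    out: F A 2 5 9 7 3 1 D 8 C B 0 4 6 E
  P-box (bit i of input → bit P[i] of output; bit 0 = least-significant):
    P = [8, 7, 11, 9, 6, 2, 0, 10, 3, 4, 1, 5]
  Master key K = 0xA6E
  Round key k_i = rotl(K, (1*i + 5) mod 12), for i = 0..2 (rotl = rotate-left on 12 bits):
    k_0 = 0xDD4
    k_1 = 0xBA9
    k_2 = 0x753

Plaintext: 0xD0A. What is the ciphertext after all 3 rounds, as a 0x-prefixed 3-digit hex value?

s_0 = plaintext = 0xD0A
s_1 = Round(s_0, k_0) = 0x393
s_2 = Round(s_1, k_1) = 0x6A3
s_3 = Round(s_2, k_2) = 0xA4A

0xA4A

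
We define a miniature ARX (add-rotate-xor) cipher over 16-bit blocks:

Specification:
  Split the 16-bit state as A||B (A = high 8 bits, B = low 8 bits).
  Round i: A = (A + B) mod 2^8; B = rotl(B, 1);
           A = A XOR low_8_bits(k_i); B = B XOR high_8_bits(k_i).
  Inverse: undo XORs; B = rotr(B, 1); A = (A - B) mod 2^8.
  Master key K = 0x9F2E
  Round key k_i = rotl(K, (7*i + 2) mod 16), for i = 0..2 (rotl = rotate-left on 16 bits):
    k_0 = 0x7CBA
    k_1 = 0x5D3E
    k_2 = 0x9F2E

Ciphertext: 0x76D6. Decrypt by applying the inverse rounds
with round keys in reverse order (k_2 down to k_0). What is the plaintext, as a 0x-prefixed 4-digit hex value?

0xF440

s_0 = ciphertext = 0x76D6
s_1 = InvRound(s_0, k_2) = 0xB4A4
s_2 = InvRound(s_1, k_1) = 0x8EFC
s_3 = InvRound(s_2, k_0) = 0xF440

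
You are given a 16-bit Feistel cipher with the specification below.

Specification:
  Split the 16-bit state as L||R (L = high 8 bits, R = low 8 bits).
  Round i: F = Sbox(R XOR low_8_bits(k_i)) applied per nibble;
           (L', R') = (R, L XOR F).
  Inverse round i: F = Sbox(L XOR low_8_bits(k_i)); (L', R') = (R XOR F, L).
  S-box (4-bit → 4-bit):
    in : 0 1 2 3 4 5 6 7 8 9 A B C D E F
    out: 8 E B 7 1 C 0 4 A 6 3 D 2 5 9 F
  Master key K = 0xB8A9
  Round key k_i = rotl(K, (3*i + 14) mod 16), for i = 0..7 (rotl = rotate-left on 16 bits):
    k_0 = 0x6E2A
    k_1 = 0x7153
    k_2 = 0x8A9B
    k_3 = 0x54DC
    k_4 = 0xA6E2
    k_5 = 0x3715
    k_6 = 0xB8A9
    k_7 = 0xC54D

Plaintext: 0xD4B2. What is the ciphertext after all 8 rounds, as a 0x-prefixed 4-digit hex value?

0xF841

s_0 = plaintext = 0xD4B2
s_1 = Round(s_0, k_0) = 0xB2BE
s_2 = Round(s_1, k_1) = 0xBE27
s_3 = Round(s_2, k_2) = 0x276C
s_4 = Round(s_3, k_3) = 0x6CFF
s_5 = Round(s_4, k_4) = 0xFF89
s_6 = Round(s_5, k_5) = 0x899D
s_7 = Round(s_6, k_6) = 0x9DF8
s_8 = Round(s_7, k_7) = 0xF841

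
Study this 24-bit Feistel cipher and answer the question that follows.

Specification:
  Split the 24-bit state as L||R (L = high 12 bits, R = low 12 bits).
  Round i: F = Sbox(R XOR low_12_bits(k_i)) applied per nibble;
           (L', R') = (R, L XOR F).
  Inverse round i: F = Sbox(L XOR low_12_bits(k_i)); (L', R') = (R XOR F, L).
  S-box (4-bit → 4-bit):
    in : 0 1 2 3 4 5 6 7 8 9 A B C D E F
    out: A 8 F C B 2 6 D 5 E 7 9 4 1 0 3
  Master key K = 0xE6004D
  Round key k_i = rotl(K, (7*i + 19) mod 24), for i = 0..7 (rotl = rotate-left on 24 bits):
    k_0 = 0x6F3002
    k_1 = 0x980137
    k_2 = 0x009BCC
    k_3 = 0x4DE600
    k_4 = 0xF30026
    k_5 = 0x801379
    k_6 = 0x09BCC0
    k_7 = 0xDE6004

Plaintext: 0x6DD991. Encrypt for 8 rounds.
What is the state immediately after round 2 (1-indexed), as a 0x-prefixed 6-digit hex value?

0x831737

s_0 = plaintext = 0x6DD991
s_1 = Round(s_0, k_0) = 0x991831
s_2 = Round(s_1, k_1) = 0x831737
s_3 = Round(s_2, k_2) = 0x737C08
s_4 = Round(s_3, k_3) = 0xC08092
s_5 = Round(s_4, k_4) = 0x092693
s_6 = Round(s_5, k_5) = 0x693295
s_7 = Round(s_6, k_6) = 0x2956B1
s_8 = Round(s_7, k_7) = 0x6B1407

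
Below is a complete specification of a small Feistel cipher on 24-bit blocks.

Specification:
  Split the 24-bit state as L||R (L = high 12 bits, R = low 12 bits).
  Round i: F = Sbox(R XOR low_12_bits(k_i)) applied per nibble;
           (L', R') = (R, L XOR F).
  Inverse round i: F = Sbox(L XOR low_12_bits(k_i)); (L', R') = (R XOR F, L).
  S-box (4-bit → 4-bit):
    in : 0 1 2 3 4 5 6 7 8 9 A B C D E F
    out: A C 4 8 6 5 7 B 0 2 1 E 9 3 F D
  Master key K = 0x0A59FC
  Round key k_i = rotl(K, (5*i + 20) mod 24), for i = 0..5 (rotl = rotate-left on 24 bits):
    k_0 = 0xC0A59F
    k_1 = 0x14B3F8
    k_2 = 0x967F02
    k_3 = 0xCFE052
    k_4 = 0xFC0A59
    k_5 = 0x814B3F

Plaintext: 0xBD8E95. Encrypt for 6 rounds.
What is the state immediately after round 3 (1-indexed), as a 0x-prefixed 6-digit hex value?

s_0 = plaintext = 0xBD8E95
s_1 = Round(s_0, k_0) = 0xE95579
s_2 = Round(s_1, k_1) = 0x579999
s_3 = Round(s_2, k_2) = 0x999257
s_4 = Round(s_3, k_3) = 0x257D3C
s_5 = Round(s_4, k_4) = 0xD3C922
s_6 = Round(s_5, k_5) = 0x9229FF

0x999257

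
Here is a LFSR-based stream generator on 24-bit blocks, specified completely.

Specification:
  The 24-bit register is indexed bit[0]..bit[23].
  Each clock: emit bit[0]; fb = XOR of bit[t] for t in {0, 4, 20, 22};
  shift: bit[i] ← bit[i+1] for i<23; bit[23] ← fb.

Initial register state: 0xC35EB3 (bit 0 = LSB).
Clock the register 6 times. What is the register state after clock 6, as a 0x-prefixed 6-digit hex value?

0x2F0D7A

reg_0 = 0xC35EB3
clock 1: out=1, reg = 0xE1AF59
clock 2: out=1, reg = 0xF0D7AC
clock 3: out=0, reg = 0x786BD6
clock 4: out=0, reg = 0xBC35EB
clock 5: out=1, reg = 0x5E1AF5
clock 6: out=1, reg = 0x2F0D7A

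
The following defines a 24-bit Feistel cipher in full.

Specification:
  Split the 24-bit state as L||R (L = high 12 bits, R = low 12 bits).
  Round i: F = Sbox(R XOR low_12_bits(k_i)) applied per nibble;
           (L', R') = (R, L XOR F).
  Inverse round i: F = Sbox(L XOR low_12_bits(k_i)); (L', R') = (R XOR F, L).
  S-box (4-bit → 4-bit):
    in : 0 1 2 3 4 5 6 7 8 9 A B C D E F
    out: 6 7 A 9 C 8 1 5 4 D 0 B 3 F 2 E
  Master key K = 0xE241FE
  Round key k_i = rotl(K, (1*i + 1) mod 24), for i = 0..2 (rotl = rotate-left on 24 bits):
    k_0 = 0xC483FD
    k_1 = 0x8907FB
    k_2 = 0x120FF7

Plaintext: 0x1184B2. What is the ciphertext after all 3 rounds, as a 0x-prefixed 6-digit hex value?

s_0 = plaintext = 0x1184B2
s_1 = Round(s_0, k_0) = 0x4B24D6
s_2 = Round(s_1, k_1) = 0x4D6D1D
s_3 = Round(s_2, k_2) = 0xD1DEF6

0xD1DEF6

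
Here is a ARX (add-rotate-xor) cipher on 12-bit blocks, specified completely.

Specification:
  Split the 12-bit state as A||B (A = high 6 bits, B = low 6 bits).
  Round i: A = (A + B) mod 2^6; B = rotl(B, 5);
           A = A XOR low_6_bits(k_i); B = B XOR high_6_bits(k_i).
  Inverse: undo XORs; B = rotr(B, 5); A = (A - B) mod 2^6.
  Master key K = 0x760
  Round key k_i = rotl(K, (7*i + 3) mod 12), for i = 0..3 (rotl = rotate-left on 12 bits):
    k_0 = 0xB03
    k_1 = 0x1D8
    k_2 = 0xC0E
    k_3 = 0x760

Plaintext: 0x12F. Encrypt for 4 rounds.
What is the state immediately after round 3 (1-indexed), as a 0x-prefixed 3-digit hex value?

0xCE5

s_0 = plaintext = 0x12F
s_1 = Round(s_0, k_0) = 0xC1B
s_2 = Round(s_1, k_1) = 0x4EA
s_3 = Round(s_2, k_2) = 0xCE5
s_4 = Round(s_3, k_3) = 0xE2F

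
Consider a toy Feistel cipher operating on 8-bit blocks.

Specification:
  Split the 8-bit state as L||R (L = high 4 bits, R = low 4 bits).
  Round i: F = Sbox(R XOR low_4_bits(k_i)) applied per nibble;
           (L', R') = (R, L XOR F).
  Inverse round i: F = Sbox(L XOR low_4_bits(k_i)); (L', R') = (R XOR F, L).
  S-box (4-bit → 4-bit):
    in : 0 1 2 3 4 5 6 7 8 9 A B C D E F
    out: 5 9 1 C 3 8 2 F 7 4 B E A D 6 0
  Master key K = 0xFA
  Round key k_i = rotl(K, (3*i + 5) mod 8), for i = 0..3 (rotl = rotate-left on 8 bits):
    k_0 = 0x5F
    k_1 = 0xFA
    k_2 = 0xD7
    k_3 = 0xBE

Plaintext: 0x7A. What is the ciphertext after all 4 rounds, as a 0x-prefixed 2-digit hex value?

s_0 = plaintext = 0x7A
s_1 = Round(s_0, k_0) = 0xAF
s_2 = Round(s_1, k_1) = 0xF2
s_3 = Round(s_2, k_2) = 0x27
s_4 = Round(s_3, k_3) = 0x76

0x76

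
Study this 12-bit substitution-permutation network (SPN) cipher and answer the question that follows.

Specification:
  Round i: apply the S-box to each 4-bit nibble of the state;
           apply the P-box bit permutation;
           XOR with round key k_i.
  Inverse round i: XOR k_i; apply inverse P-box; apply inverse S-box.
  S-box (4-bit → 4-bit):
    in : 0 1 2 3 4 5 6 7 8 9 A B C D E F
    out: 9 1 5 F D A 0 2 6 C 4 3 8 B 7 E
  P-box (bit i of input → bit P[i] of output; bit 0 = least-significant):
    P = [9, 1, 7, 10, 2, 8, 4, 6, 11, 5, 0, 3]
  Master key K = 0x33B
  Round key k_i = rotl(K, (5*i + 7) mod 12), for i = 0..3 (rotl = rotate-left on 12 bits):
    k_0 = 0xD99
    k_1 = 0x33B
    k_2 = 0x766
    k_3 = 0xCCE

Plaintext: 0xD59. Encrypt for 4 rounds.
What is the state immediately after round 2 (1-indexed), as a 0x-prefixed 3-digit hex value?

0x833

s_0 = plaintext = 0xD59
s_1 = Round(s_0, k_0) = 0x071
s_2 = Round(s_1, k_1) = 0x833
s_3 = Round(s_2, k_2) = 0x091
s_4 = Round(s_3, k_3) = 0x696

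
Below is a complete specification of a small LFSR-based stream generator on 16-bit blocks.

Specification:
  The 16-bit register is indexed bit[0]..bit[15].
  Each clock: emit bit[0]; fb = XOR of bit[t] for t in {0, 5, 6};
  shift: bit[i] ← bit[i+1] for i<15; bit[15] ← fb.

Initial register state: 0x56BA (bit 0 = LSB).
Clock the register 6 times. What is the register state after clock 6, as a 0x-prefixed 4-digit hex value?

reg_0 = 0x56BA
clock 1: out=0, reg = 0xAB5D
clock 2: out=1, reg = 0x55AE
clock 3: out=0, reg = 0xAAD7
clock 4: out=1, reg = 0x556B
clock 5: out=1, reg = 0xAAB5
clock 6: out=1, reg = 0x555A

0x555A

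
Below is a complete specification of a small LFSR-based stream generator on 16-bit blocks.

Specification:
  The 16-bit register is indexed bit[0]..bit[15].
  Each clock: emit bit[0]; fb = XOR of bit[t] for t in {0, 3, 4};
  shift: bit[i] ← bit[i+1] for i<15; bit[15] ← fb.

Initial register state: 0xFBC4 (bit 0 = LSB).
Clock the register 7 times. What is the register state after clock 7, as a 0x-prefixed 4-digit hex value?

reg_0 = 0xFBC4
clock 1: out=0, reg = 0x7DE2
clock 2: out=0, reg = 0x3EF1
clock 3: out=1, reg = 0x1F78
clock 4: out=0, reg = 0x0FBC
clock 5: out=0, reg = 0x07DE
clock 6: out=0, reg = 0x03EF
clock 7: out=1, reg = 0x01F7

0x01F7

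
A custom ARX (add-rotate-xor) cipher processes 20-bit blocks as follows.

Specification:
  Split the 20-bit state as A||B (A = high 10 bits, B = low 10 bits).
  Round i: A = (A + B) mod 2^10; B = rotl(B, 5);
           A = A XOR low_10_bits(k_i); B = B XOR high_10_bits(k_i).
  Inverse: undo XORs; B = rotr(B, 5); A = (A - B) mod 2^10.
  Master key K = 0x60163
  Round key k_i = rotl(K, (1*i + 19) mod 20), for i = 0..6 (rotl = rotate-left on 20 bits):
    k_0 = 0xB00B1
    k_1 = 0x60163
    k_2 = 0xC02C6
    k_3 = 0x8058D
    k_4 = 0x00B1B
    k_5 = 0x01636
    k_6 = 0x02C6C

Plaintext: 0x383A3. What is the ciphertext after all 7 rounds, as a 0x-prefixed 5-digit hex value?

0x96128

s_0 = plaintext = 0x383A3
s_1 = Round(s_0, k_0) = 0x0CABD
s_2 = Round(s_1, k_1) = 0xE3235
s_3 = Round(s_2, k_2) = 0xC1DB1
s_4 = Round(s_3, k_3) = 0x4D42C
s_5 = Round(s_4, k_4) = 0x9E983
s_6 = Round(s_5, k_5) = 0x72C69
s_7 = Round(s_6, k_6) = 0x96128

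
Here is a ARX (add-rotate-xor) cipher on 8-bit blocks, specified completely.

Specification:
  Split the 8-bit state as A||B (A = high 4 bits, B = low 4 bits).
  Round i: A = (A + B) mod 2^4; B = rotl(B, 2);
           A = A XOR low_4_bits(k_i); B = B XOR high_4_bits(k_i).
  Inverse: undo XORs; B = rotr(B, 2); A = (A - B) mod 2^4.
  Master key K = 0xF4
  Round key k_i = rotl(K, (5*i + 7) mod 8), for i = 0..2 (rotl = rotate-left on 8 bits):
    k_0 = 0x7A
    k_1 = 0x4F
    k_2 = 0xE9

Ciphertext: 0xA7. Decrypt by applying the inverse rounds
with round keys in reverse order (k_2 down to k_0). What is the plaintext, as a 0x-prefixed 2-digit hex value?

0x1F

s_0 = ciphertext = 0xA7
s_1 = InvRound(s_0, k_2) = 0xD6
s_2 = InvRound(s_1, k_1) = 0xA8
s_3 = InvRound(s_2, k_0) = 0x1F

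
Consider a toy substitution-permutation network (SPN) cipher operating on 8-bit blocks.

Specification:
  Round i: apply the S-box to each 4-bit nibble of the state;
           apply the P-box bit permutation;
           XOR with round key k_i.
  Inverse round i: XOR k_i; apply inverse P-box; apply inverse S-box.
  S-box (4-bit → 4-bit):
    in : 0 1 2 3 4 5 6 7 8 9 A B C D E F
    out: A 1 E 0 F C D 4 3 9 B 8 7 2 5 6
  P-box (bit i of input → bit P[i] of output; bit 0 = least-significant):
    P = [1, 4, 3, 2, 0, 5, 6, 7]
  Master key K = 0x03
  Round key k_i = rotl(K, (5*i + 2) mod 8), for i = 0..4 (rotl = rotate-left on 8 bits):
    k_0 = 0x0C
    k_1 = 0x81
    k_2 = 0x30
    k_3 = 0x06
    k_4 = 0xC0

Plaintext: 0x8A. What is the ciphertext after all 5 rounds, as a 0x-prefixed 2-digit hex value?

0xC9

s_0 = plaintext = 0x8A
s_1 = Round(s_0, k_0) = 0x3B
s_2 = Round(s_1, k_1) = 0x85
s_3 = Round(s_2, k_2) = 0x1D
s_4 = Round(s_3, k_3) = 0x17
s_5 = Round(s_4, k_4) = 0xC9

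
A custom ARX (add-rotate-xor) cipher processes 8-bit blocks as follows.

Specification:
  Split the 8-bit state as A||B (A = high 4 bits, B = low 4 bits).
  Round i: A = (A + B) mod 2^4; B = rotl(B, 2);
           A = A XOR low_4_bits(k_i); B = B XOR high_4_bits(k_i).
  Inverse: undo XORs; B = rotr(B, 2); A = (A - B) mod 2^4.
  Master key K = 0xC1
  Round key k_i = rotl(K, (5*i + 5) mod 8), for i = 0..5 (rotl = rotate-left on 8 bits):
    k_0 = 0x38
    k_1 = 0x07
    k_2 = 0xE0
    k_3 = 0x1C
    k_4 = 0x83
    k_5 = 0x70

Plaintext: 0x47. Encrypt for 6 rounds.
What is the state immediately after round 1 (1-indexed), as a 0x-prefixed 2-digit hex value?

0x3E

s_0 = plaintext = 0x47
s_1 = Round(s_0, k_0) = 0x3E
s_2 = Round(s_1, k_1) = 0x6B
s_3 = Round(s_2, k_2) = 0x10
s_4 = Round(s_3, k_3) = 0xD1
s_5 = Round(s_4, k_4) = 0xDC
s_6 = Round(s_5, k_5) = 0x94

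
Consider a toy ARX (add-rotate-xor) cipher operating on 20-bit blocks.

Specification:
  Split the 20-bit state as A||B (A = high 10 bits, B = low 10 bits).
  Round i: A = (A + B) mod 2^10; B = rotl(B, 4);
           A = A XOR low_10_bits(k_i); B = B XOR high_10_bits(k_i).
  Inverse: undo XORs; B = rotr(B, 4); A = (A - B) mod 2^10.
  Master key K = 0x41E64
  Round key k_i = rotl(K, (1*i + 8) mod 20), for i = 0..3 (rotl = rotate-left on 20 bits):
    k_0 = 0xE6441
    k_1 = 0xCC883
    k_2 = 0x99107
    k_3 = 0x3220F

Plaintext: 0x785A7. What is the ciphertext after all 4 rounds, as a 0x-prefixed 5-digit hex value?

s_0 = plaintext = 0x785A7
s_1 = Round(s_0, k_0) = 0xF25EF
s_2 = Round(s_1, k_1) = 0x4EDC5
s_3 = Round(s_2, k_2) = 0x81E33
s_4 = Round(s_3, k_3) = 0x8D7F0

0x8D7F0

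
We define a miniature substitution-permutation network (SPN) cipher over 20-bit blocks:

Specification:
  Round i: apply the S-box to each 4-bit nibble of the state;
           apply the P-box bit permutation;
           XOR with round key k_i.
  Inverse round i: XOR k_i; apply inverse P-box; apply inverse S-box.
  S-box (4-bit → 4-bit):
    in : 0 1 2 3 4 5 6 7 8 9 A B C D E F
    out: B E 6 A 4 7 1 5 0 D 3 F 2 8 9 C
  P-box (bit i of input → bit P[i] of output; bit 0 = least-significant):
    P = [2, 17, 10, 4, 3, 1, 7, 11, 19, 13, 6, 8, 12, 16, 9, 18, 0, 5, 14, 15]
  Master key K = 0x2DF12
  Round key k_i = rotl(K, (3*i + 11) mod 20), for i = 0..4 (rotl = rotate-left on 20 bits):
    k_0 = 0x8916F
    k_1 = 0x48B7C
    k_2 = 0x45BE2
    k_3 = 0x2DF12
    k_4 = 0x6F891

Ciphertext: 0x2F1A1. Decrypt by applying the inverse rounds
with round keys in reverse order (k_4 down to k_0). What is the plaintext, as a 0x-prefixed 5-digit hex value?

s_0 = ciphertext = 0x2F1A1
s_1 = InvRound(s_0, k_4) = 0xCDDDD
s_2 = InvRound(s_1, k_3) = 0x6F75A
s_3 = InvRound(s_2, k_2) = 0x38C91
s_4 = InvRound(s_3, k_1) = 0xA1F75
s_5 = InvRound(s_4, k_0) = 0xD4801

0xD4801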